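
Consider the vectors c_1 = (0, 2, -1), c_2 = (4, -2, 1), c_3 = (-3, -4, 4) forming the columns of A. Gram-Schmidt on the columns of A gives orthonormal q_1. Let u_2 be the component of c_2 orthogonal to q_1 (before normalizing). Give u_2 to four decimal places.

q_1 = c_1/‖c_1‖ = (0, 2, -1)/2.2361 = (0.0000, 0.8944, -0.4472).
r_{12} = q_1·c_2 = -2.2361.
u_2 = c_2 + 2.2361·q_1 = (4.0000, 0.0000, 0.0000).

u_2 = (4.0000, 0.0000, 0.0000)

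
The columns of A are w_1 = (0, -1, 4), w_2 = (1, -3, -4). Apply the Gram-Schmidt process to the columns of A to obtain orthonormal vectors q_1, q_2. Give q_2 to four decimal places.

q_2 = (0.2495, -0.9395, -0.2349)

w_1 = (0, -1, 4); ‖w_1‖ = 4.1231, so q_1 = (0.0000, -0.2425, 0.9701).
q_1·w_2 = 0.0000·1 + (-0.2425)·(-3) + 0.9701·(-4) = -3.1530.
u_2 = w_2 + 3.1530·q_1 = (1.0000, -3.7647, -0.9412).
‖u_2‖ = 4.0073, so q_2 = (0.2495, -0.9395, -0.2349).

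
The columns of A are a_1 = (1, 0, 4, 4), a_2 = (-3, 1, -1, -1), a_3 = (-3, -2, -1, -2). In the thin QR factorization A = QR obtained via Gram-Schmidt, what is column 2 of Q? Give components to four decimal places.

e_2 = (-0.9238, 0.3464, 0.1155, 0.1155)

a_1 = (1, 0, 4, 4); ‖a_1‖ = 5.7446, so e_1 = (0.1741, 0.0000, 0.6963, 0.6963).
e_1·a_2 = 0.1741·(-3) + 0.0000·1 + 0.6963·(-1) + 0.6963·(-1) = -1.9149.
u_2 = a_2 + 1.9149·e_1 = (-2.6667, 1.0000, 0.3333, 0.3333).
‖u_2‖ = 2.8868, so e_2 = (-0.9238, 0.3464, 0.1155, 0.1155).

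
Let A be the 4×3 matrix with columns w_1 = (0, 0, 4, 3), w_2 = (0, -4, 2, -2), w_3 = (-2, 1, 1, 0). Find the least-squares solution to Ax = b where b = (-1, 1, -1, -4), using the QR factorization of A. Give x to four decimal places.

x = (-0.8105, 0.2301, 0.9503)

w_1 = (0, 0, 4, 3); ‖w_1‖ = 5.0000, so e_1 = (0.0000, 0.0000, 0.8000, 0.6000).
e_1·w_2 = 0.0000·0 + 0.0000·(-4) + 0.8000·2 + 0.6000·(-2) = 0.4000.
u_2 = w_2 − 0.4000·e_1 = (0.0000, -4.0000, 1.6800, -2.2400).
‖u_2‖ = 4.8826, so e_2 = (0.0000, -0.8192, 0.3441, -0.4588).
e_1·w_3 = 0.0000·(-2) + 0.0000·1 + 0.8000·1 + 0.6000·0 = 0.8000; e_2·w_3 = 0.0000·(-2) + (-0.8192)·1 + 0.3441·1 + (-0.4588)·0 = -0.4752.
u_3 = w_3 − 0.8000·e_1 + 0.4752·e_2 = (-2.0000, 0.6107, 0.5235, -0.6980).
‖u_3‖ = 2.2659, so e_3 = (-0.8827, 0.2695, 0.2310, -0.3080).
Qᵀb = (-3.2000, 0.6718, 2.1533).
Back-substitute: x_3 = 2.1533/2.2659 = 0.9503.
x_2 = (0.6718 + 0.4752·0.9503)/4.8826 = 0.2301.
x_1 = (-3.2000 − 0.4000·0.2301 − 0.8000·0.9503)/5.0000 = -0.8105.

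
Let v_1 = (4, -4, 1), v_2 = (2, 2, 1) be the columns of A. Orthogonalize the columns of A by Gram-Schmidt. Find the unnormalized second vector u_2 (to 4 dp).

v_1 = (4, -4, 1); ‖v_1‖ = 5.7446, so q_1 = (0.6963, -0.6963, 0.1741).
q_1·v_2 = 0.6963·2 + (-0.6963)·2 + 0.1741·1 = 0.1741.
u_2 = v_2 − 0.1741·q_1 = (1.8788, 2.1212, 0.9697).

u_2 = (1.8788, 2.1212, 0.9697)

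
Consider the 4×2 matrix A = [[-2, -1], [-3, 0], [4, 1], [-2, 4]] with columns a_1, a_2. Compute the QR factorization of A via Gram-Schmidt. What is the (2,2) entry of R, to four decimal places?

r_{22} = 4.2283

e_1 = a_1/‖a_1‖ = (-2, -3, 4, -2)/5.7446 = (-0.3482, -0.5222, 0.6963, -0.3482).
r_{12} = e_1·a_2 = -0.3482.
u_2 = a_2 + 0.3482·e_1 = (-1.1212, -0.1818, 1.2424, 3.8788).
r_{22} = ‖u_2‖ = 4.2283.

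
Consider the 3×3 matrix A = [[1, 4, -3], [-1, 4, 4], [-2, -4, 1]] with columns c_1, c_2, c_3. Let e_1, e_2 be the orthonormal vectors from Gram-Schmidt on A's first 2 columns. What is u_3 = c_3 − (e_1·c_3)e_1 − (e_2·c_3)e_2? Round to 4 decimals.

e_1 = c_1/‖c_1‖ = (1, -1, -2)/2.4495 = (0.4082, -0.4082, -0.8165).
r_{12} = e_1·c_2 = 3.2660.
u_2 = c_2 − 3.2660·e_1 = (2.6667, 5.3333, -1.3333).
‖u_2‖ = 6.1101, so e_2 = (0.4364, 0.8729, -0.2182).
r_{13} = e_1·c_3 = -3.6742; r_{23} = e_2·c_3 = 1.9640.
u_3 = c_3 + 3.6742·e_1 − 1.9640·e_2 = (-2.3571, 0.7857, -1.5714).

u_3 = (-2.3571, 0.7857, -1.5714)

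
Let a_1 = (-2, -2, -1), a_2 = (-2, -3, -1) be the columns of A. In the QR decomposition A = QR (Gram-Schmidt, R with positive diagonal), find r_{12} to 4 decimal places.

r_{12} = 3.6667

e_1 = a_1/‖a_1‖ = (-2, -2, -1)/3.0000 = (-0.6667, -0.6667, -0.3333).
r_{12} = e_1·a_2 = 3.6667.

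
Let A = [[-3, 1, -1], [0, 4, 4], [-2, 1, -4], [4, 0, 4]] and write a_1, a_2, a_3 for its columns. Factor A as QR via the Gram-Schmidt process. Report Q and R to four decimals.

Q = [[-0.5571, 0.1166, 0.4373], [0.0000, 0.9662, 0.1119], [-0.3714, 0.1583, -0.8850], [0.7428, 0.1666, -0.1145]], R = [[5.3852, -0.9285, 5.0138], [0.0000, 4.1398, 3.7816], [0.0000, 0.0000, 3.0921]]

a_1 = (-3, 0, -2, 4); ‖a_1‖ = 5.3852, so e_1 = (-0.5571, 0.0000, -0.3714, 0.7428).
e_1·a_2 = (-0.5571)·1 + 0.0000·4 + (-0.3714)·1 + 0.7428·0 = -0.9285.
u_2 = a_2 + 0.9285·e_1 = (0.4828, 4.0000, 0.6552, 0.6897).
‖u_2‖ = 4.1398, so e_2 = (0.1166, 0.9662, 0.1583, 0.1666).
e_1·a_3 = (-0.5571)·(-1) + 0.0000·4 + (-0.3714)·(-4) + 0.7428·4 = 5.0138; e_2·a_3 = 0.1166·(-1) + 0.9662·4 + 0.1583·(-4) + 0.1666·4 = 3.7816.
u_3 = a_3 − 5.0138·e_1 − 3.7816·e_2 = (1.3521, 0.3461, -2.7364, -0.3541).
‖u_3‖ = 3.0921, so e_3 = (0.4373, 0.1119, -0.8850, -0.1145).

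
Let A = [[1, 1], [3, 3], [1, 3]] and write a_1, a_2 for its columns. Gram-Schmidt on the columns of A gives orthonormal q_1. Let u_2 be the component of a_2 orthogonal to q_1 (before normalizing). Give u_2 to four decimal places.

u_2 = (-0.1818, -0.5455, 1.8182)

q_1 = a_1/‖a_1‖ = (1, 3, 1)/3.3166 = (0.3015, 0.9045, 0.3015).
r_{12} = q_1·a_2 = 3.9196.
u_2 = a_2 − 3.9196·q_1 = (-0.1818, -0.5455, 1.8182).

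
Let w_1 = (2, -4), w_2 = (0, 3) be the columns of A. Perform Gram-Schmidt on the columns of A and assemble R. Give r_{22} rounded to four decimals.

e_1 = w_1/‖w_1‖ = (2, -4)/4.4721 = (0.4472, -0.8944).
r_{12} = e_1·w_2 = -2.6833.
u_2 = w_2 + 2.6833·e_1 = (1.2000, 0.6000).
r_{22} = ‖u_2‖ = 1.3416.

r_{22} = 1.3416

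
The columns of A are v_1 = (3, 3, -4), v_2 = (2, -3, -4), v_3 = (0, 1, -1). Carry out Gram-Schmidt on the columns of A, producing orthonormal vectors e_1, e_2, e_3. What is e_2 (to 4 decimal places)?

e_2 = (0.1740, -0.8460, -0.5040)

v_1 = (3, 3, -4); ‖v_1‖ = 5.8310, so e_1 = (0.5145, 0.5145, -0.6860).
e_1·v_2 = 0.5145·2 + 0.5145·(-3) + (-0.6860)·(-4) = 2.2295.
u_2 = v_2 − 2.2295·e_1 = (0.8529, -4.1471, -2.4706).
‖u_2‖ = 4.9020, so e_2 = (0.1740, -0.8460, -0.5040).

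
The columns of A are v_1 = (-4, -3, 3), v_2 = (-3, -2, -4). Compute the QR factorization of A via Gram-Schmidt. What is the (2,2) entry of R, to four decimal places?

v_1 = (-4, -3, 3); ‖v_1‖ = 5.8310, so q_1 = (-0.6860, -0.5145, 0.5145).
q_1·v_2 = (-0.6860)·(-3) + (-0.5145)·(-2) + 0.5145·(-4) = 1.0290.
u_2 = v_2 − 1.0290·q_1 = (-2.2941, -1.4706, -4.5294).
r_{22} = ‖u_2‖ = 5.2859.

r_{22} = 5.2859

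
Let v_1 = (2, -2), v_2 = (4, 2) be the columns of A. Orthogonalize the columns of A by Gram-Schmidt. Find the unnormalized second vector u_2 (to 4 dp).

v_1 = (2, -2); ‖v_1‖ = 2.8284, so e_1 = (0.7071, -0.7071).
e_1·v_2 = 0.7071·4 + (-0.7071)·2 = 1.4142.
u_2 = v_2 − 1.4142·e_1 = (3.0000, 3.0000).

u_2 = (3.0000, 3.0000)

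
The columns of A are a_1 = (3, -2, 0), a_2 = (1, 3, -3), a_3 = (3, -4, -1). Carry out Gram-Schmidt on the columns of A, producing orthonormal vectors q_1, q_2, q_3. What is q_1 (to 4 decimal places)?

a_1 = (3, -2, 0); ‖a_1‖ = 3.6056, so q_1 = (0.8321, -0.5547, 0.0000).

q_1 = (0.8321, -0.5547, 0.0000)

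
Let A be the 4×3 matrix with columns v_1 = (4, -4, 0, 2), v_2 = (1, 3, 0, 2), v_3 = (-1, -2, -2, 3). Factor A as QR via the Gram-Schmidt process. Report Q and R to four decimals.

v_1 = (4, -4, 0, 2); ‖v_1‖ = 6.0000, so q_1 = (0.6667, -0.6667, 0.0000, 0.3333).
q_1·v_2 = 0.6667·1 + (-0.6667)·3 + 0.0000·0 + 0.3333·2 = -0.6667.
u_2 = v_2 + 0.6667·q_1 = (1.4444, 2.5556, 0.0000, 2.2222).
‖u_2‖ = 3.6818, so q_2 = (0.3923, 0.6941, 0.0000, 0.6036).
q_1·v_3 = 0.6667·(-1) + (-0.6667)·(-2) + 0.0000·(-2) + 0.3333·3 = 1.6667; q_2·v_3 = 0.3923·(-1) + 0.6941·(-2) + 0.0000·(-2) + 0.6036·3 = 0.0302.
u_3 = v_3 − 1.6667·q_1 − 0.0302·q_2 = (-2.1230, -0.9098, -2.0000, 2.4262).
‖u_3‖ = 3.9014, so q_3 = (-0.5441, -0.2332, -0.5126, 0.6219).

Q = [[0.6667, 0.3923, -0.5441], [-0.6667, 0.6941, -0.2332], [0.0000, 0.0000, -0.5126], [0.3333, 0.6036, 0.6219]], R = [[6.0000, -0.6667, 1.6667], [0.0000, 3.6818, 0.0302], [0.0000, 0.0000, 3.9014]]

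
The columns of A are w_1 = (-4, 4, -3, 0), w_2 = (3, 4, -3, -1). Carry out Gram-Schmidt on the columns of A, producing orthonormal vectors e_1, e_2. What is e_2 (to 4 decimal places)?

e_2 = (0.7681, 0.4916, -0.3687, -0.1800)

w_1 = (-4, 4, -3, 0); ‖w_1‖ = 6.4031, so e_1 = (-0.6247, 0.6247, -0.4685, 0.0000).
e_1·w_2 = (-0.6247)·3 + 0.6247·4 + (-0.4685)·(-3) + 0.0000·(-1) = 2.0303.
u_2 = w_2 − 2.0303·e_1 = (4.2683, 2.7317, -2.0488, -1.0000).
‖u_2‖ = 5.5568, so e_2 = (0.7681, 0.4916, -0.3687, -0.1800).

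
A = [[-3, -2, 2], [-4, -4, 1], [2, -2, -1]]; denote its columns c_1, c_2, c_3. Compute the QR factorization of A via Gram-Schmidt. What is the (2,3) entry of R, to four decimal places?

r_{23} = 0.4044

e_1 = c_1/‖c_1‖ = (-3, -4, 2)/5.3852 = (-0.5571, -0.7428, 0.3714).
r_{12} = e_1·c_2 = 3.3425.
u_2 = c_2 − 3.3425·e_1 = (-0.1379, -1.5172, -3.2414).
‖u_2‖ = 3.5816, so e_2 = (-0.0385, -0.4236, -0.9050).
r_{23} = e_2·c_3 = 0.4044.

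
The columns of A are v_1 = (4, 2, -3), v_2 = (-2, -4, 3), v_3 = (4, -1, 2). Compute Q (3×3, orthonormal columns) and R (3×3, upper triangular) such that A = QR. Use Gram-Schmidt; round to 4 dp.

Q = [[0.7428, 0.5307, 0.4082], [0.3714, -0.8339, 0.4082], [-0.5571, 0.1516, 0.8165]], R = [[5.3852, -4.6424, 1.4856], [0.0000, 2.7292, 3.2598], [0.0000, 0.0000, 2.8577]]

q_1 = v_1/‖v_1‖ = (4, 2, -3)/5.3852 = (0.7428, 0.3714, -0.5571).
r_{12} = q_1·v_2 = -4.6424.
u_2 = v_2 + 4.6424·q_1 = (1.4483, -2.2759, 0.4138).
‖u_2‖ = 2.7292, so q_2 = (0.5307, -0.8339, 0.1516).
r_{13} = q_1·v_3 = 1.4856; r_{23} = q_2·v_3 = 3.2598.
u_3 = v_3 − 1.4856·q_1 − 3.2598·q_2 = (1.1667, 1.1667, 2.3333).
‖u_3‖ = 2.8577, so q_3 = (0.4082, 0.4082, 0.8165).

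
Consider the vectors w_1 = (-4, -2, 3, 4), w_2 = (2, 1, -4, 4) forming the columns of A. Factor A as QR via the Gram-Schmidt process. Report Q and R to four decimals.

Q = [[-0.5963, 0.2438], [-0.2981, 0.1219], [0.4472, -0.5983], [0.5963, 0.7535]], R = [[6.7082, -0.8944], [0.0000, 6.0166]]

w_1 = (-4, -2, 3, 4); ‖w_1‖ = 6.7082, so e_1 = (-0.5963, -0.2981, 0.4472, 0.5963).
e_1·w_2 = (-0.5963)·2 + (-0.2981)·1 + 0.4472·(-4) + 0.5963·4 = -0.8944.
u_2 = w_2 + 0.8944·e_1 = (1.4667, 0.7333, -3.6000, 4.5333).
‖u_2‖ = 6.0166, so e_2 = (0.2438, 0.1219, -0.5983, 0.7535).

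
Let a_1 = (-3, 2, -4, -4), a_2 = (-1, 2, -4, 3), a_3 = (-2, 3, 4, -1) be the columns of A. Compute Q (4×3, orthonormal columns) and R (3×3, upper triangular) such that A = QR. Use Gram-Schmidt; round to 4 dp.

Q = [[-0.4472, -0.0510, -0.4168], [0.2981, 0.2892, 0.7136], [-0.5963, -0.5783, 0.5503], [-0.5963, 0.7612, 0.1191]], R = [[6.7082, 1.6398, 0.0000], [0.0000, 5.2260, -2.1049], [0.0000, 0.0000, 5.0566]]

a_1 = (-3, 2, -4, -4); ‖a_1‖ = 6.7082, so e_1 = (-0.4472, 0.2981, -0.5963, -0.5963).
e_1·a_2 = (-0.4472)·(-1) + 0.2981·2 + (-0.5963)·(-4) + (-0.5963)·3 = 1.6398.
u_2 = a_2 − 1.6398·e_1 = (-0.2667, 1.5111, -3.0222, 3.9778).
‖u_2‖ = 5.2260, so e_2 = (-0.0510, 0.2892, -0.5783, 0.7612).
e_1·a_3 = (-0.4472)·(-2) + 0.2981·3 + (-0.5963)·4 + (-0.5963)·(-1) = 0.0000; e_2·a_3 = (-0.0510)·(-2) + 0.2892·3 + (-0.5783)·4 + 0.7612·(-1) = -2.1049.
u_3 = a_3 + 0.0000·e_1 + 2.1049·e_2 = (-2.1074, 3.6086, 2.7828, 0.6021).
‖u_3‖ = 5.0566, so e_3 = (-0.4168, 0.7136, 0.5503, 0.1191).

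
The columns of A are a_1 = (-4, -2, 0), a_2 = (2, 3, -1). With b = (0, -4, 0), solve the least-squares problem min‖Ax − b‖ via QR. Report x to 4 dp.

x = (-0.6667, -1.5238)

e_1 = a_1/‖a_1‖ = (-4, -2, 0)/4.4721 = (-0.8944, -0.4472, 0.0000).
r_{12} = e_1·a_2 = -3.1305.
u_2 = a_2 + 3.1305·e_1 = (-0.8000, 1.6000, -1.0000).
‖u_2‖ = 2.0494, so e_2 = (-0.3904, 0.7807, -0.4880).
Qᵀb = (1.7889, -3.1229).
Back-substitute: x_2 = -3.1229/2.0494 = -1.5238.
x_1 = (1.7889 + 3.1305·(-1.5238))/4.4721 = -0.6667.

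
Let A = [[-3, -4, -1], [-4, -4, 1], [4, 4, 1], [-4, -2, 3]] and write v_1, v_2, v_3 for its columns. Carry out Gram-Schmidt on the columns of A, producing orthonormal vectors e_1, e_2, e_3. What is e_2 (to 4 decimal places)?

e_2 = (-0.5914, -0.1643, 0.1643, 0.7722)

v_1 = (-3, -4, 4, -4); ‖v_1‖ = 7.5498, so e_1 = (-0.3974, -0.5298, 0.5298, -0.5298).
e_1·v_2 = (-0.3974)·(-4) + (-0.5298)·(-4) + 0.5298·4 + (-0.5298)·(-2) = 6.8876.
u_2 = v_2 − 6.8876·e_1 = (-1.2632, -0.3509, 0.3509, 1.6491).
‖u_2‖ = 2.1357, so e_2 = (-0.5914, -0.1643, 0.1643, 0.7722).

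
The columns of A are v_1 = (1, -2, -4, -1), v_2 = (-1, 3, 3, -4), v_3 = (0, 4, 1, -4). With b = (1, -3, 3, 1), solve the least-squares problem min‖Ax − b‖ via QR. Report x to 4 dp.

x = (0.0029, 1.2305, -1.5492)

e_1 = v_1/‖v_1‖ = (1, -2, -4, -1)/4.6904 = (0.2132, -0.4264, -0.8528, -0.2132).
r_{12} = e_1·v_2 = -3.1980.
u_2 = v_2 + 3.1980·e_1 = (-0.3182, 1.6364, 0.2727, -4.6818).
‖u_2‖ = 4.9772, so e_2 = (-0.0639, 0.3288, 0.0548, -0.9406).
r_{13} = e_1·v_3 = -1.7056; r_{23} = e_2·v_3 = 5.1325.
u_3 = v_3 + 1.7056·e_1 − 5.1325·e_2 = (0.6917, 1.5853, -0.7358, 0.4642).
‖u_3‖ = 1.9361, so e_3 = (0.3573, 0.8188, -0.3800, 0.2398).
Qᵀb = (-1.2792, -1.8265, -2.9994).
Back-substitute: x_3 = -2.9994/1.9361 = -1.5492.
x_2 = (-1.8265 − 5.1325·(-1.5492))/4.9772 = 1.2305.
x_1 = (-1.2792 + 3.1980·1.2305 + 1.7056·(-1.5492))/4.6904 = 0.0029.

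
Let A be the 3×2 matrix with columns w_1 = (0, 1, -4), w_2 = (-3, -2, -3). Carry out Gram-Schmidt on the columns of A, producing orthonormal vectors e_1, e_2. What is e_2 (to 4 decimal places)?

e_2 = (-0.7473, -0.6447, -0.1612)

e_1 = w_1/‖w_1‖ = (0, 1, -4)/4.1231 = (0.0000, 0.2425, -0.9701).
r_{12} = e_1·w_2 = 2.4254.
u_2 = w_2 − 2.4254·e_1 = (-3.0000, -2.5882, -0.6471).
‖u_2‖ = 4.0147, so e_2 = (-0.7473, -0.6447, -0.1612).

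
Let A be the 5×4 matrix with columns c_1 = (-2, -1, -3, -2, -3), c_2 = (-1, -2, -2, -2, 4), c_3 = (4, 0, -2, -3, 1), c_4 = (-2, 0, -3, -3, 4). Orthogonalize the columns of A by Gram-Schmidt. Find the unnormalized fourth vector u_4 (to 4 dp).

c_1 = (-2, -1, -3, -2, -3); ‖c_1‖ = 5.1962, so q_1 = (-0.3849, -0.1925, -0.5774, -0.3849, -0.5774).
q_1·c_2 = (-0.3849)·(-1) + (-0.1925)·(-2) + (-0.5774)·(-2) + (-0.3849)·(-2) + (-0.5774)·4 = 0.3849.
u_2 = c_2 − 0.3849·q_1 = (-0.8519, -1.9259, -1.7778, -1.8519, 4.2222).
‖u_2‖ = 5.3714, so q_2 = (-0.1586, -0.3586, -0.3310, -0.3448, 0.7861).
q_1·c_3 = (-0.3849)·4 + (-0.1925)·0 + (-0.5774)·(-2) + (-0.3849)·(-3) + (-0.5774)·1 = 0.1925; q_2·c_3 = (-0.1586)·4 + (-0.3586)·0 + (-0.3310)·(-2) + (-0.3448)·(-3) + 0.7861·1 = 1.8479.
u_3 = c_3 − 0.1925·q_1 − 1.8479·q_2 = (4.3671, 0.6996, -1.2773, -2.2888, -0.3415).
‖u_3‖ = 5.1525, so q_3 = (0.8476, 0.1358, -0.2479, -0.4442, -0.0663).
q_1·c_4 = (-0.3849)·(-2) + (-0.1925)·0 + (-0.5774)·(-3) + (-0.3849)·(-3) + (-0.5774)·4 = 1.3472; q_2·c_4 = (-0.1586)·(-2) + (-0.3586)·0 + (-0.3310)·(-3) + (-0.3448)·(-3) + 0.7861·4 = 5.4886; q_3·c_4 = 0.8476·(-2) + 0.1358·0 + (-0.2479)·(-3) + (-0.4442)·(-3) + (-0.0663)·4 = 0.1161.
u_4 = c_4 − 1.3472·q_1 − 5.4886·q_2 − 0.1161·q_3 = (-0.7094, 2.2115, -0.3769, -0.5376, 0.4711).

u_4 = (-0.7094, 2.2115, -0.3769, -0.5376, 0.4711)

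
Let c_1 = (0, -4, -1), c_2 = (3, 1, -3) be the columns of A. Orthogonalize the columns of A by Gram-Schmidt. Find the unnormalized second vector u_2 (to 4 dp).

e_1 = c_1/‖c_1‖ = (0, -4, -1)/4.1231 = (0.0000, -0.9701, -0.2425).
r_{12} = e_1·c_2 = -0.2425.
u_2 = c_2 + 0.2425·e_1 = (3.0000, 0.7647, -3.0588).

u_2 = (3.0000, 0.7647, -3.0588)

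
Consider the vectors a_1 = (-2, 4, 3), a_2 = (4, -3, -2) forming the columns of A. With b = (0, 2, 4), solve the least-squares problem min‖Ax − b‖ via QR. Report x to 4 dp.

q_1 = a_1/‖a_1‖ = (-2, 4, 3)/5.3852 = (-0.3714, 0.7428, 0.5571).
r_{12} = q_1·a_2 = -4.8281.
u_2 = a_2 + 4.8281·q_1 = (2.2069, 0.5862, 0.6897).
‖u_2‖ = 2.3853, so q_2 = (0.9252, 0.2458, 0.2891).
Qᵀb = (3.7139, 1.6480).
Back-substitute: x_2 = 1.6480/2.3853 = 0.6909.
x_1 = (3.7139 + 4.8281·0.6909)/5.3852 = 1.3091.

x = (1.3091, 0.6909)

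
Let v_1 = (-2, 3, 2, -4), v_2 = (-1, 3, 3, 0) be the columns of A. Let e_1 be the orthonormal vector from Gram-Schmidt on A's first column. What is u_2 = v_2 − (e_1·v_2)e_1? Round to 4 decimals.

u_2 = (0.0303, 1.4545, 1.9697, 2.0606)

v_1 = (-2, 3, 2, -4); ‖v_1‖ = 5.7446, so e_1 = (-0.3482, 0.5222, 0.3482, -0.6963).
e_1·v_2 = (-0.3482)·(-1) + 0.5222·3 + 0.3482·3 + (-0.6963)·0 = 2.9593.
u_2 = v_2 − 2.9593·e_1 = (0.0303, 1.4545, 1.9697, 2.0606).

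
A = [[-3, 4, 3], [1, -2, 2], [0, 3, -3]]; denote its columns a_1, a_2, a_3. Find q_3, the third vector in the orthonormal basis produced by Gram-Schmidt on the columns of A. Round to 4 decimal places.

a_1 = (-3, 1, 0); ‖a_1‖ = 3.1623, so q_1 = (-0.9487, 0.3162, 0.0000).
q_1·a_2 = (-0.9487)·4 + 0.3162·(-2) + 0.0000·3 = -4.4272.
u_2 = a_2 + 4.4272·q_1 = (-0.2000, -0.6000, 3.0000).
‖u_2‖ = 3.0659, so q_2 = (-0.0652, -0.1957, 0.9785).
q_1·a_3 = (-0.9487)·3 + 0.3162·2 + 0.0000·(-3) = -2.2136; q_2·a_3 = (-0.0652)·3 + (-0.1957)·2 + 0.9785·(-3) = -3.5226.
u_3 = a_3 + 2.2136·q_1 + 3.5226·q_2 = (0.6702, 2.0106, 0.4468).
‖u_3‖ = 2.1660, so q_3 = (0.3094, 0.9283, 0.2063).

q_3 = (0.3094, 0.9283, 0.2063)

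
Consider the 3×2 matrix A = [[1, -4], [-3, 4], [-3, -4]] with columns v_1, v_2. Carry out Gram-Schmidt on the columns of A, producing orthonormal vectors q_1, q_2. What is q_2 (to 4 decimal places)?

q_2 = (-0.5518, 0.4905, -0.6745)

v_1 = (1, -3, -3); ‖v_1‖ = 4.3589, so q_1 = (0.2294, -0.6882, -0.6882).
q_1·v_2 = 0.2294·(-4) + (-0.6882)·4 + (-0.6882)·(-4) = -0.9177.
u_2 = v_2 + 0.9177·q_1 = (-3.7895, 3.3684, -4.6316).
‖u_2‖ = 6.8672, so q_2 = (-0.5518, 0.4905, -0.6745).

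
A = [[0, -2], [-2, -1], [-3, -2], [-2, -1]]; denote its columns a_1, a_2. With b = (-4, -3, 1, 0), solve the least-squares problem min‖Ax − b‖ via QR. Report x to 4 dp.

a_1 = (0, -2, -3, -2); ‖a_1‖ = 4.1231, so e_1 = (0.0000, -0.4851, -0.7276, -0.4851).
e_1·a_2 = 0.0000·(-2) + (-0.4851)·(-1) + (-0.7276)·(-2) + (-0.4851)·(-1) = 2.4254.
u_2 = a_2 − 2.4254·e_1 = (-2.0000, 0.1765, -0.2353, 0.1765).
‖u_2‖ = 2.0292, so e_2 = (-0.9856, 0.0870, -0.1160, 0.0870).
Qᵀb = (0.7276, 3.5656).
Back-substitute: x_2 = 3.5656/2.0292 = 1.7571.
x_1 = (0.7276 − 2.4254·1.7571)/4.1231 = -0.8571.

x = (-0.8571, 1.7571)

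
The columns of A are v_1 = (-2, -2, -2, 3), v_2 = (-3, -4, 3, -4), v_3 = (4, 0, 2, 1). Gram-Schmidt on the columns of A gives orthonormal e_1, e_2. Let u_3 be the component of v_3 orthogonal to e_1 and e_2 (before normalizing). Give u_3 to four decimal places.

v_1 = (-2, -2, -2, 3); ‖v_1‖ = 4.5826, so e_1 = (-0.4364, -0.4364, -0.4364, 0.6547).
e_1·v_2 = (-0.4364)·(-3) + (-0.4364)·(-4) + (-0.4364)·3 + 0.6547·(-4) = -0.8729.
u_2 = v_2 + 0.8729·e_1 = (-3.3810, -4.3810, 2.6190, -3.4286).
‖u_2‖ = 7.0170, so e_2 = (-0.4818, -0.6243, 0.3732, -0.4886).
e_1·v_3 = (-0.4364)·4 + (-0.4364)·0 + (-0.4364)·2 + 0.6547·1 = -1.9640; e_2·v_3 = (-0.4818)·4 + (-0.6243)·0 + 0.3732·2 + (-0.4886)·1 = -1.6694.
u_3 = v_3 + 1.9640·e_1 + 1.6694·e_2 = (2.3385, -1.8994, 1.7660, 1.4700).

u_3 = (2.3385, -1.8994, 1.7660, 1.4700)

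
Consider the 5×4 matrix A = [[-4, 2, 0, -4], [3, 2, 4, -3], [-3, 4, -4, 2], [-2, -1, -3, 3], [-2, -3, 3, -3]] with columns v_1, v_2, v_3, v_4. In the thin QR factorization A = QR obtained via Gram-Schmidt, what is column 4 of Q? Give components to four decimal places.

e_1 = v_1/‖v_1‖ = (-4, 3, -3, -2, -2)/6.4807 = (-0.6172, 0.4629, -0.4629, -0.3086, -0.3086).
r_{12} = e_1·v_2 = -0.9258.
u_2 = v_2 + 0.9258·e_1 = (1.4286, 2.4286, 3.5714, -1.2857, -3.2857).
‖u_2‖ = 5.7570, so e_2 = (0.2481, 0.4218, 0.6204, -0.2233, -0.5707).
r_{13} = e_1·v_3 = 3.7033; r_{23} = e_2·v_3 = -1.8363.
u_3 = v_3 − 3.7033·e_1 + 1.8363·e_2 = (2.7414, 3.0603, -1.1466, -2.2672, 3.0948).
‖u_3‖ = 5.7371, so e_3 = (0.4778, 0.5334, -0.1999, -0.3952, 0.5394).
r_{14} = e_1·v_4 = 0.1543; r_{24} = e_2·v_4 = 0.0248; r_{34} = e_3·v_4 = -6.7153.
u_4 = v_4 − 0.1543·e_1 − 0.0248·e_2 + 6.7153·e_3 = (-0.7021, 0.5003, 0.7140, 0.3993, 0.6843).
‖u_4‖ = 1.3714, so e_4 = (-0.5120, 0.3648, 0.5206, 0.2912, 0.4990).

e_4 = (-0.5120, 0.3648, 0.5206, 0.2912, 0.4990)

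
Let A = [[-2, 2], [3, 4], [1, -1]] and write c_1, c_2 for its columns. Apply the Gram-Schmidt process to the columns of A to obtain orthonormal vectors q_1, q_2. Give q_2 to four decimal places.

q_2 = (0.7171, 0.5976, -0.3586)

c_1 = (-2, 3, 1); ‖c_1‖ = 3.7417, so q_1 = (-0.5345, 0.8018, 0.2673).
q_1·c_2 = (-0.5345)·2 + 0.8018·4 + 0.2673·(-1) = 1.8708.
u_2 = c_2 − 1.8708·q_1 = (3.0000, 2.5000, -1.5000).
‖u_2‖ = 4.1833, so q_2 = (0.7171, 0.5976, -0.3586).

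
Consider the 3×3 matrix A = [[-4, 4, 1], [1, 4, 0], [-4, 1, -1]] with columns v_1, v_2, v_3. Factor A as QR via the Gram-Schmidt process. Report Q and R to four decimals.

q_1 = v_1/‖v_1‖ = (-4, 1, -4)/5.7446 = (-0.6963, 0.1741, -0.6963).
r_{12} = q_1·v_2 = -2.7852.
u_2 = v_2 + 2.7852·q_1 = (2.0606, 4.4848, -0.9394).
‖u_2‖ = 5.0242, so q_2 = (0.4101, 0.8927, -0.1870).
r_{13} = q_1·v_3 = 0.0000; r_{23} = q_2·v_3 = 0.5971.
u_3 = v_3 + 0.0000·q_1 − 0.5971·q_2 = (0.7551, -0.5330, -0.8884).
‖u_3‖ = 1.2820, so q_3 = (0.5890, -0.4158, -0.6930).

Q = [[-0.6963, 0.4101, 0.5890], [0.1741, 0.8927, -0.4158], [-0.6963, -0.1870, -0.6930]], R = [[5.7446, -2.7852, 0.0000], [0.0000, 5.0242, 0.5971], [0.0000, 0.0000, 1.2820]]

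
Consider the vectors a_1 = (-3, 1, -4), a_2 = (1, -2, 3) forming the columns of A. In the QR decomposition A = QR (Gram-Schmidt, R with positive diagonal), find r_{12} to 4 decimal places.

a_1 = (-3, 1, -4); ‖a_1‖ = 5.0990, so e_1 = (-0.5883, 0.1961, -0.7845).
r_{12} = e_1·a_2 = -3.3340.

r_{12} = -3.3340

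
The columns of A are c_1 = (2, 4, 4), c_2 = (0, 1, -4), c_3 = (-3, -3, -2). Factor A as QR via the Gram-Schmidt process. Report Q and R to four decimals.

e_1 = c_1/‖c_1‖ = (2, 4, 4)/6.0000 = (0.3333, 0.6667, 0.6667).
r_{12} = e_1·c_2 = -2.0000.
u_2 = c_2 + 2.0000·e_1 = (0.6667, 2.3333, -2.6667).
‖u_2‖ = 3.6056, so e_2 = (0.1849, 0.6472, -0.7396).
r_{13} = e_1·c_3 = -4.3333; r_{23} = e_2·c_3 = -1.0170.
u_3 = c_3 + 4.3333·e_1 + 1.0170·e_2 = (-1.3675, 0.5470, 0.1368).
‖u_3‖ = 1.4792, so e_3 = (-0.9245, 0.3698, 0.0925).

Q = [[0.3333, 0.1849, -0.9245], [0.6667, 0.6472, 0.3698], [0.6667, -0.7396, 0.0925]], R = [[6.0000, -2.0000, -4.3333], [0.0000, 3.6056, -1.0170], [0.0000, 0.0000, 1.4792]]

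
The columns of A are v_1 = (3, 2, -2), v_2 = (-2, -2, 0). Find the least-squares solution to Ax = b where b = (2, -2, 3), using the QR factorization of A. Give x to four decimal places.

v_1 = (3, 2, -2); ‖v_1‖ = 4.1231, so e_1 = (0.7276, 0.4851, -0.4851).
e_1·v_2 = 0.7276·(-2) + 0.4851·(-2) + (-0.4851)·0 = -2.4254.
u_2 = v_2 + 2.4254·e_1 = (-0.2353, -0.8235, -1.1765).
‖u_2‖ = 1.4552, so e_2 = (-0.1617, -0.5659, -0.8085).
Qᵀb = (-0.9701, -1.6169).
Back-substitute: x_2 = -1.6169/1.4552 = -1.1111.
x_1 = (-0.9701 + 2.4254·(-1.1111))/4.1231 = -0.8889.

x = (-0.8889, -1.1111)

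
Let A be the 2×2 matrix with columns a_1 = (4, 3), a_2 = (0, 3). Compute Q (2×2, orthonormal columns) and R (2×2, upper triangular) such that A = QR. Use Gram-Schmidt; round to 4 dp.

Q = [[0.8000, -0.6000], [0.6000, 0.8000]], R = [[5.0000, 1.8000], [0.0000, 2.4000]]

e_1 = a_1/‖a_1‖ = (4, 3)/5.0000 = (0.8000, 0.6000).
r_{12} = e_1·a_2 = 1.8000.
u_2 = a_2 − 1.8000·e_1 = (-1.4400, 1.9200).
‖u_2‖ = 2.4000, so e_2 = (-0.6000, 0.8000).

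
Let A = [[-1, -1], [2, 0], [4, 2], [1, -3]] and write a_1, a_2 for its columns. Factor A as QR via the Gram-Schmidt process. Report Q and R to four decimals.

Q = [[-0.2132, -0.2068], [0.4264, -0.1551], [0.8528, 0.2585], [0.2132, -0.9308]], R = [[4.6904, 1.2792], [0.0000, 3.5162]]

a_1 = (-1, 2, 4, 1); ‖a_1‖ = 4.6904, so e_1 = (-0.2132, 0.4264, 0.8528, 0.2132).
e_1·a_2 = (-0.2132)·(-1) + 0.4264·0 + 0.8528·2 + 0.2132·(-3) = 1.2792.
u_2 = a_2 − 1.2792·e_1 = (-0.7273, -0.5455, 0.9091, -3.2727).
‖u_2‖ = 3.5162, so e_2 = (-0.2068, -0.1551, 0.2585, -0.9308).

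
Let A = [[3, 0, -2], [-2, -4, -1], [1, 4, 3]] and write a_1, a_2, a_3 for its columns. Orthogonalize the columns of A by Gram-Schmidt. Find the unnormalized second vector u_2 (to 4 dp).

a_1 = (3, -2, 1); ‖a_1‖ = 3.7417, so q_1 = (0.8018, -0.5345, 0.2673).
q_1·a_2 = 0.8018·0 + (-0.5345)·(-4) + 0.2673·4 = 3.2071.
u_2 = a_2 − 3.2071·q_1 = (-2.5714, -2.2857, 3.1429).

u_2 = (-2.5714, -2.2857, 3.1429)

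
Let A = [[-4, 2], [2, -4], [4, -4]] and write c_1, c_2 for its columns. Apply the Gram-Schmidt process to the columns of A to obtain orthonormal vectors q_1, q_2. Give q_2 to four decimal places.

q_2 = (-0.5659, -0.8085, -0.1617)

c_1 = (-4, 2, 4); ‖c_1‖ = 6.0000, so q_1 = (-0.6667, 0.3333, 0.6667).
q_1·c_2 = (-0.6667)·2 + 0.3333·(-4) + 0.6667·(-4) = -5.3333.
u_2 = c_2 + 5.3333·q_1 = (-1.5556, -2.2222, -0.4444).
‖u_2‖ = 2.7487, so q_2 = (-0.5659, -0.8085, -0.1617).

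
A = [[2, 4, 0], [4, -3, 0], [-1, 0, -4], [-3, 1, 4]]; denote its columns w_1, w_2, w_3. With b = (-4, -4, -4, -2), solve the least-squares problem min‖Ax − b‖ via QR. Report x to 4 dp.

w_1 = (2, 4, -1, -3); ‖w_1‖ = 5.4772, so q_1 = (0.3651, 0.7303, -0.1826, -0.5477).
q_1·w_2 = 0.3651·4 + 0.7303·(-3) + (-0.1826)·0 + (-0.5477)·1 = -1.2780.
u_2 = w_2 + 1.2780·q_1 = (4.4667, -2.0667, -0.2333, 0.3000).
‖u_2‖ = 4.9363, so q_2 = (0.9049, -0.4187, -0.0473, 0.0608).
q_1·w_3 = 0.3651·0 + 0.7303·0 + (-0.1826)·(-4) + (-0.5477)·4 = -1.4606; q_2·w_3 = 0.9049·0 + (-0.4187)·0 + (-0.0473)·(-4) + 0.0608·4 = 0.4322.
u_3 = w_3 + 1.4606·q_1 − 0.4322·q_2 = (0.1423, 1.2476, -4.2462, 3.1737).
‖u_3‖ = 5.4479, so q_3 = (0.0261, 0.2290, -0.7794, 0.5826).
Qᵀb = (-2.5560, -1.8773, 0.9321).
Back-substitute: x_3 = 0.9321/5.4479 = 0.1711.
x_2 = (-1.8773 − 0.4322·0.1711)/4.9363 = -0.3953.
x_1 = (-2.5560 + 1.2780·(-0.3953) + 1.4606·0.1711)/5.4772 = -0.5133.

x = (-0.5133, -0.3953, 0.1711)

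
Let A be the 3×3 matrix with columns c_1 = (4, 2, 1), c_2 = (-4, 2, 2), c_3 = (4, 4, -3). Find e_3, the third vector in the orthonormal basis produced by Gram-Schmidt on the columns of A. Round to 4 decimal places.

e_1 = c_1/‖c_1‖ = (4, 2, 1)/4.5826 = (0.8729, 0.4364, 0.2182).
r_{12} = e_1·c_2 = -2.1822.
u_2 = c_2 + 2.1822·e_1 = (-2.0952, 2.9524, 2.4762).
‖u_2‖ = 4.3861, so e_2 = (-0.4777, 0.6731, 0.5646).
r_{13} = e_1·c_3 = 4.5826; r_{23} = e_2·c_3 = -0.9120.
u_3 = c_3 − 4.5826·e_1 + 0.9120·e_2 = (-0.4356, 2.6139, -3.4851).
‖u_3‖ = 4.3782, so e_3 = (-0.0995, 0.5970, -0.7960).

e_3 = (-0.0995, 0.5970, -0.7960)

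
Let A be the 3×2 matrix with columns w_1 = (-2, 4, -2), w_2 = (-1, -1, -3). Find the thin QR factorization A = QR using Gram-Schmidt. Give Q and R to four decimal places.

w_1 = (-2, 4, -2); ‖w_1‖ = 4.8990, so q_1 = (-0.4082, 0.8165, -0.4082).
q_1·w_2 = (-0.4082)·(-1) + 0.8165·(-1) + (-0.4082)·(-3) = 0.8165.
u_2 = w_2 − 0.8165·q_1 = (-0.6667, -1.6667, -2.6667).
‖u_2‖ = 3.2146, so q_2 = (-0.2074, -0.5185, -0.8296).

Q = [[-0.4082, -0.2074], [0.8165, -0.5185], [-0.4082, -0.8296]], R = [[4.8990, 0.8165], [0.0000, 3.2146]]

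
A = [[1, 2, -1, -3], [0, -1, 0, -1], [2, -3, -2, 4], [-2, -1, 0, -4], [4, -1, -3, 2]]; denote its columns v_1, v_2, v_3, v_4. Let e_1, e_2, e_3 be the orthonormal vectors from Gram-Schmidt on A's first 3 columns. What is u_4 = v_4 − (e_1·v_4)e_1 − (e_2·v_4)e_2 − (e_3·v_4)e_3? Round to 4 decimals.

u_4 = (-0.1185, -2.2548, 0.9793, -0.3067, -0.6133)

v_1 = (1, 0, 2, -2, 4); ‖v_1‖ = 5.0000, so e_1 = (0.2000, 0.0000, 0.4000, -0.4000, 0.8000).
e_1·v_2 = 0.2000·2 + 0.0000·(-1) + 0.4000·(-3) + (-0.4000)·(-1) + 0.8000·(-1) = -1.2000.
u_2 = v_2 + 1.2000·e_1 = (2.2400, -1.0000, -2.5200, -1.4800, -0.0400).
‖u_2‖ = 3.8158, so e_2 = (0.5870, -0.2621, -0.6604, -0.3879, -0.0105).
e_1·v_3 = 0.2000·(-1) + 0.0000·0 + 0.4000·(-2) + (-0.4000)·0 + 0.8000·(-3) = -3.4000; e_2·v_3 = 0.5870·(-1) + (-0.2621)·0 + (-0.6604)·(-2) + (-0.3879)·0 + (-0.0105)·(-3) = 0.7652.
u_3 = v_3 + 3.4000·e_1 − 0.7652·e_2 = (-0.7692, 0.2005, -0.1346, -1.0632, -0.2720).
‖u_3‖ = 1.3618, so e_3 = (-0.5649, 0.1473, -0.0989, -0.7807, -0.1997).
e_1·v_4 = 0.2000·(-3) + 0.0000·(-1) + 0.4000·4 + (-0.4000)·(-4) + 0.8000·2 = 4.2000; e_2·v_4 = 0.5870·(-3) + (-0.2621)·(-1) + (-0.6604)·4 + (-0.3879)·(-4) + (-0.0105)·2 = -2.6102; e_3·v_4 = (-0.5649)·(-3) + 0.1473·(-1) + (-0.0989)·4 + (-0.7807)·(-4) + (-0.1997)·2 = 3.8755.
u_4 = v_4 − 4.2000·e_1 + 2.6102·e_2 − 3.8755·e_3 = (-0.1185, -2.2548, 0.9793, -0.3067, -0.6133).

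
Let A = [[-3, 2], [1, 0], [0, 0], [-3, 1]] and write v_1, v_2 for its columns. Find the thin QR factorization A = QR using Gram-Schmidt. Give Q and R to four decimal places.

q_1 = v_1/‖v_1‖ = (-3, 1, 0, -3)/4.3589 = (-0.6882, 0.2294, 0.0000, -0.6882).
r_{12} = q_1·v_2 = -2.0647.
u_2 = v_2 + 2.0647·q_1 = (0.5789, 0.4737, 0.0000, -0.4211).
‖u_2‖ = 0.8584, so q_2 = (0.6745, 0.5518, 0.0000, -0.4905).

Q = [[-0.6882, 0.6745], [0.2294, 0.5518], [0.0000, 0.0000], [-0.6882, -0.4905]], R = [[4.3589, -2.0647], [0.0000, 0.8584]]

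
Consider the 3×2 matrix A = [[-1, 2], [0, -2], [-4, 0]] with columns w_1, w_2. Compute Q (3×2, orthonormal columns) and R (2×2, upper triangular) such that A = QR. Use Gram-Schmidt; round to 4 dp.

Q = [[-0.2425, 0.6755], [0.0000, -0.7177], [-0.9701, -0.1689]], R = [[4.1231, -0.4851], [0.0000, 2.7865]]

w_1 = (-1, 0, -4); ‖w_1‖ = 4.1231, so q_1 = (-0.2425, 0.0000, -0.9701).
q_1·w_2 = (-0.2425)·2 + 0.0000·(-2) + (-0.9701)·0 = -0.4851.
u_2 = w_2 + 0.4851·q_1 = (1.8824, -2.0000, -0.4706).
‖u_2‖ = 2.7865, so q_2 = (0.6755, -0.7177, -0.1689).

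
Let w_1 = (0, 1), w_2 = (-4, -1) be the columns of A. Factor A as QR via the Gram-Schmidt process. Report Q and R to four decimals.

Q = [[0.0000, -1.0000], [1.0000, 0.0000]], R = [[1.0000, -1.0000], [0.0000, 4.0000]]

w_1 = (0, 1); ‖w_1‖ = 1.0000, so e_1 = (0.0000, 1.0000).
e_1·w_2 = 0.0000·(-4) + 1.0000·(-1) = -1.0000.
u_2 = w_2 + 1.0000·e_1 = (-4.0000, 0.0000).
‖u_2‖ = 4.0000, so e_2 = (-1.0000, 0.0000).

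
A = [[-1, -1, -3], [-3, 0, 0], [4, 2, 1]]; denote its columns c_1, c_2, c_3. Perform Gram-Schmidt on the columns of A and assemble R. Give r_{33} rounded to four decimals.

r_{33} = 2.1429

c_1 = (-1, -3, 4); ‖c_1‖ = 5.0990, so e_1 = (-0.1961, -0.5883, 0.7845).
e_1·c_2 = (-0.1961)·(-1) + (-0.5883)·0 + 0.7845·2 = 1.7650.
u_2 = c_2 − 1.7650·e_1 = (-0.6538, 1.0385, 0.6154).
‖u_2‖ = 1.3728, so e_2 = (-0.4763, 0.7564, 0.4483).
e_1·c_3 = (-0.1961)·(-3) + (-0.5883)·0 + 0.7845·1 = 1.3728; e_2·c_3 = (-0.4763)·(-3) + 0.7564·0 + 0.4483·1 = 1.8771.
u_3 = c_3 − 1.3728·e_1 − 1.8771·e_2 = (-1.8367, -0.6122, -0.9184).
r_{33} = ‖u_3‖ = 2.1429.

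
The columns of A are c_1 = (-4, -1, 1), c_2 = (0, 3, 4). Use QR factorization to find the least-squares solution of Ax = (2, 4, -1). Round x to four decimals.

c_1 = (-4, -1, 1); ‖c_1‖ = 4.2426, so q_1 = (-0.9428, -0.2357, 0.2357).
q_1·c_2 = (-0.9428)·0 + (-0.2357)·3 + 0.2357·4 = 0.2357.
u_2 = c_2 − 0.2357·q_1 = (0.2222, 3.0556, 3.9444).
‖u_2‖ = 4.9944, so q_2 = (0.0445, 0.6118, 0.7898).
Qᵀb = (-3.0641, 1.7464).
Back-substitute: x_2 = 1.7464/4.9944 = 0.3497.
x_1 = (-3.0641 − 0.2357·0.3497)/4.2426 = -0.7416.

x = (-0.7416, 0.3497)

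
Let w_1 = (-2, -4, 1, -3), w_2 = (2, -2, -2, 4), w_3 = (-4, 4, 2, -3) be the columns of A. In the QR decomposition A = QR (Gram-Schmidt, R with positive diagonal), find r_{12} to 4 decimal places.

r_{12} = -1.8257

e_1 = w_1/‖w_1‖ = (-2, -4, 1, -3)/5.4772 = (-0.3651, -0.7303, 0.1826, -0.5477).
r_{12} = e_1·w_2 = -1.8257.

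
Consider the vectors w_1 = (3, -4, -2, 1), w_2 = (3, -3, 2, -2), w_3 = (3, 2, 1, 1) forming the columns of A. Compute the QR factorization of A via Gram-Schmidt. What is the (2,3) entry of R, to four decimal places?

r_{23} = 0.6975

w_1 = (3, -4, -2, 1); ‖w_1‖ = 5.4772, so e_1 = (0.5477, -0.7303, -0.3651, 0.1826).
e_1·w_2 = 0.5477·3 + (-0.7303)·(-3) + (-0.3651)·2 + 0.1826·(-2) = 2.7386.
u_2 = w_2 − 2.7386·e_1 = (1.5000, -1.0000, 3.0000, -2.5000).
‖u_2‖ = 4.3012, so e_2 = (0.3487, -0.2325, 0.6975, -0.5812).
r_{23} = e_2·w_3 = 0.6975.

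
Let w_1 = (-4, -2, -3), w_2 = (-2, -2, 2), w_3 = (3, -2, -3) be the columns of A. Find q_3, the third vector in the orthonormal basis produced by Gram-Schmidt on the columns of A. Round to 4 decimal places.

q_1 = w_1/‖w_1‖ = (-4, -2, -3)/5.3852 = (-0.7428, -0.3714, -0.5571).
r_{12} = q_1·w_2 = 1.1142.
u_2 = w_2 − 1.1142·q_1 = (-1.1724, -1.5862, 2.6207).
‖u_2‖ = 3.2800, so q_2 = (-0.3574, -0.4836, 0.7990).
r_{13} = q_1·w_3 = 0.1857; r_{23} = q_2·w_3 = -2.5021.
u_3 = w_3 − 0.1857·q_1 + 2.5021·q_2 = (2.2436, -3.1410, -0.8974).
‖u_3‖ = 3.9630, so q_3 = (0.5661, -0.7926, -0.2265).

q_3 = (0.5661, -0.7926, -0.2265)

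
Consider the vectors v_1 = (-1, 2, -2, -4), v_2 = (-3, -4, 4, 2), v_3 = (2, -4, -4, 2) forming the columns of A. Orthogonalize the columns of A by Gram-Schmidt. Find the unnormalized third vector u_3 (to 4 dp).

u_3 = (0.1404, -4.0819, -3.9181, -0.1170)

v_1 = (-1, 2, -2, -4); ‖v_1‖ = 5.0000, so q_1 = (-0.2000, 0.4000, -0.4000, -0.8000).
q_1·v_2 = (-0.2000)·(-3) + 0.4000·(-4) + (-0.4000)·4 + (-0.8000)·2 = -4.2000.
u_2 = v_2 + 4.2000·q_1 = (-3.8400, -2.3200, 2.3200, -1.3600).
‖u_2‖ = 5.2307, so q_2 = (-0.7341, -0.4435, 0.4435, -0.2600).
q_1·v_3 = (-0.2000)·2 + 0.4000·(-4) + (-0.4000)·(-4) + (-0.8000)·2 = -2.0000; q_2·v_3 = (-0.7341)·2 + (-0.4435)·(-4) + 0.4435·(-4) + (-0.2600)·2 = -1.9883.
u_3 = v_3 + 2.0000·q_1 + 1.9883·q_2 = (0.1404, -4.0819, -3.9181, -0.1170).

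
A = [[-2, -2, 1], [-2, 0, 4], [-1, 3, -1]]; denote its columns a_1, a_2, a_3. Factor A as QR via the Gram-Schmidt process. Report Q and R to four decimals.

a_1 = (-2, -2, -1); ‖a_1‖ = 3.0000, so q_1 = (-0.6667, -0.6667, -0.3333).
q_1·a_2 = (-0.6667)·(-2) + (-0.6667)·0 + (-0.3333)·3 = 0.3333.
u_2 = a_2 − 0.3333·q_1 = (-1.7778, 0.2222, 3.1111).
‖u_2‖ = 3.5901, so q_2 = (-0.4952, 0.0619, 0.8666).
q_1·a_3 = (-0.6667)·1 + (-0.6667)·4 + (-0.3333)·(-1) = -3.0000; q_2·a_3 = (-0.4952)·1 + 0.0619·4 + 0.8666·(-1) = -1.1142.
u_3 = a_3 + 3.0000·q_1 + 1.1142·q_2 = (-1.5517, 2.0690, -1.0345).
‖u_3‖ = 2.7854, so q_3 = (-0.5571, 0.7428, -0.3714).

Q = [[-0.6667, -0.4952, -0.5571], [-0.6667, 0.0619, 0.7428], [-0.3333, 0.8666, -0.3714]], R = [[3.0000, 0.3333, -3.0000], [0.0000, 3.5901, -1.1142], [0.0000, 0.0000, 2.7854]]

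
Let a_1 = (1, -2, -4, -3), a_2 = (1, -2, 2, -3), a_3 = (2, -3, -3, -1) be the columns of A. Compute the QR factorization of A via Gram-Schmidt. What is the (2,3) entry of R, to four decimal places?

r_{23} = 0.0976

a_1 = (1, -2, -4, -3); ‖a_1‖ = 5.4772, so q_1 = (0.1826, -0.3651, -0.7303, -0.5477).
q_1·a_2 = 0.1826·1 + (-0.3651)·(-2) + (-0.7303)·2 + (-0.5477)·(-3) = 1.0954.
u_2 = a_2 − 1.0954·q_1 = (0.8000, -1.6000, 2.8000, -2.4000).
‖u_2‖ = 4.0988, so q_2 = (0.1952, -0.3904, 0.6831, -0.5855).
r_{23} = q_2·a_3 = 0.0976.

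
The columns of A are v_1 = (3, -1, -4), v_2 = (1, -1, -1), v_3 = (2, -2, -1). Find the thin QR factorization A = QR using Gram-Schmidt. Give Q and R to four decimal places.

v_1 = (3, -1, -4); ‖v_1‖ = 5.0990, so q_1 = (0.5883, -0.1961, -0.7845).
q_1·v_2 = 0.5883·1 + (-0.1961)·(-1) + (-0.7845)·(-1) = 1.5689.
u_2 = v_2 − 1.5689·q_1 = (0.0769, -0.6923, 0.2308).
‖u_2‖ = 0.7338, so q_2 = (0.1048, -0.9435, 0.3145).
q_1·v_3 = 0.5883·2 + (-0.1961)·(-2) + (-0.7845)·(-1) = 2.3534; q_2·v_3 = 0.1048·2 + (-0.9435)·(-2) + 0.3145·(-1) = 1.7821.
u_3 = v_3 − 2.3534·q_1 − 1.7821·q_2 = (0.4286, 0.1429, 0.2857).
‖u_3‖ = 0.5345, so q_3 = (0.8018, 0.2673, 0.5345).

Q = [[0.5883, 0.1048, 0.8018], [-0.1961, -0.9435, 0.2673], [-0.7845, 0.3145, 0.5345]], R = [[5.0990, 1.5689, 2.3534], [0.0000, 0.7338, 1.7821], [0.0000, 0.0000, 0.5345]]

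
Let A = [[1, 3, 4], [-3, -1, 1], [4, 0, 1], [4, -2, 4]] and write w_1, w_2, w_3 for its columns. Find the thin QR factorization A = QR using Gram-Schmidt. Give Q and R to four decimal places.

q_1 = w_1/‖w_1‖ = (1, -3, 4, 4)/6.4807 = (0.1543, -0.4629, 0.6172, 0.6172).
r_{12} = q_1·w_2 = -0.3086.
u_2 = w_2 + 0.3086·q_1 = (3.0476, -1.1429, 0.1905, -1.8095).
‖u_2‖ = 3.7289, so q_2 = (0.8173, -0.3065, 0.0511, -0.4853).
r_{13} = q_1·w_3 = 3.2404; r_{23} = q_2·w_3 = 1.0727.
u_3 = w_3 − 3.2404·q_1 − 1.0727·q_2 = (2.6233, 2.8288, -1.0548, 2.5205).
‖u_3‖ = 4.7275, so q_3 = (0.5549, 0.5984, -0.2231, 0.5332).

Q = [[0.1543, 0.8173, 0.5549], [-0.4629, -0.3065, 0.5984], [0.6172, 0.0511, -0.2231], [0.6172, -0.4853, 0.5332]], R = [[6.4807, -0.3086, 3.2404], [0.0000, 3.7289, 1.0727], [0.0000, 0.0000, 4.7275]]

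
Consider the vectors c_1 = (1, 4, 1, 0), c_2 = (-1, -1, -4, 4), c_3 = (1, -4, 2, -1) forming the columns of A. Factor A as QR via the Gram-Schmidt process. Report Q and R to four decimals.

e_1 = c_1/‖c_1‖ = (1, 4, 1, 0)/4.2426 = (0.2357, 0.9428, 0.2357, 0.0000).
r_{12} = e_1·c_2 = -2.1213.
u_2 = c_2 + 2.1213·e_1 = (-0.5000, 1.0000, -3.5000, 4.0000).
‖u_2‖ = 5.4314, so e_2 = (-0.0921, 0.1841, -0.6444, 0.7365).
r_{13} = e_1·c_3 = -3.0641; r_{23} = e_2·c_3 = -2.8538.
u_3 = c_3 + 3.0641·e_1 + 2.8538·e_2 = (1.4595, -0.5857, 0.8832, 1.1017).
‖u_3‖ = 2.1135, so e_3 = (0.6906, -0.2771, 0.4179, 0.5213).

Q = [[0.2357, -0.0921, 0.6906], [0.9428, 0.1841, -0.2771], [0.2357, -0.6444, 0.4179], [0.0000, 0.7365, 0.5213]], R = [[4.2426, -2.1213, -3.0641], [0.0000, 5.4314, -2.8538], [0.0000, 0.0000, 2.1135]]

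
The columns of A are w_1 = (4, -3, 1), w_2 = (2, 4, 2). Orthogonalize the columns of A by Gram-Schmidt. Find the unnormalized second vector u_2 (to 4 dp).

u_2 = (2.3077, 3.7692, 2.0769)

q_1 = w_1/‖w_1‖ = (4, -3, 1)/5.0990 = (0.7845, -0.5883, 0.1961).
r_{12} = q_1·w_2 = -0.3922.
u_2 = w_2 + 0.3922·q_1 = (2.3077, 3.7692, 2.0769).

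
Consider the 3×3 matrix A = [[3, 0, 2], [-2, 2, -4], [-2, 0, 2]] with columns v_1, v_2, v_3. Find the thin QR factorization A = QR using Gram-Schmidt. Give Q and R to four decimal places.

v_1 = (3, -2, -2); ‖v_1‖ = 4.1231, so e_1 = (0.7276, -0.4851, -0.4851).
e_1·v_2 = 0.7276·0 + (-0.4851)·2 + (-0.4851)·0 = -0.9701.
u_2 = v_2 + 0.9701·e_1 = (0.7059, 1.5294, -0.4706).
‖u_2‖ = 1.7489, so e_2 = (0.4036, 0.8745, -0.2691).
e_1·v_3 = 0.7276·2 + (-0.4851)·(-4) + (-0.4851)·2 = 2.4254; e_2·v_3 = 0.4036·2 + 0.8745·(-4) + (-0.2691)·2 = -3.2288.
u_3 = v_3 − 2.4254·e_1 + 3.2288·e_2 = (1.5385, 0.0000, 2.3077).
‖u_3‖ = 2.7735, so e_3 = (0.5547, 0.0000, 0.8321).

Q = [[0.7276, 0.4036, 0.5547], [-0.4851, 0.8745, 0.0000], [-0.4851, -0.2691, 0.8321]], R = [[4.1231, -0.9701, 2.4254], [0.0000, 1.7489, -3.2288], [0.0000, 0.0000, 2.7735]]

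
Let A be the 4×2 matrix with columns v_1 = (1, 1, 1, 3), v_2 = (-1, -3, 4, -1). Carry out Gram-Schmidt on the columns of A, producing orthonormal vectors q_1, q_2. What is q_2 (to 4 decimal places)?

v_1 = (1, 1, 1, 3); ‖v_1‖ = 3.4641, so q_1 = (0.2887, 0.2887, 0.2887, 0.8660).
q_1·v_2 = 0.2887·(-1) + 0.2887·(-3) + 0.2887·4 + 0.8660·(-1) = -0.8660.
u_2 = v_2 + 0.8660·q_1 = (-0.7500, -2.7500, 4.2500, -0.2500).
‖u_2‖ = 5.1235, so q_2 = (-0.1464, -0.5367, 0.8295, -0.0488).

q_2 = (-0.1464, -0.5367, 0.8295, -0.0488)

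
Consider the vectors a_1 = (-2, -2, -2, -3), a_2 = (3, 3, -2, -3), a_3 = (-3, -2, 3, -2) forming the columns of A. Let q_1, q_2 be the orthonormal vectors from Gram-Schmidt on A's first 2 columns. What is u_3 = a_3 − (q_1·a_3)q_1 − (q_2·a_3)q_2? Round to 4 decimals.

u_3 = (-0.5000, 0.5000, 3.0000, -2.0000)

q_1 = a_1/‖a_1‖ = (-2, -2, -2, -3)/4.5826 = (-0.4364, -0.4364, -0.4364, -0.6547).
r_{12} = q_1·a_2 = 0.2182.
u_2 = a_2 − 0.2182·q_1 = (3.0952, 3.0952, -1.9048, -2.8571).
‖u_2‖ = 5.5635, so q_2 = (0.5563, 0.5563, -0.3424, -0.5136).
r_{13} = q_1·a_3 = 2.1822; r_{23} = q_2·a_3 = -2.7817.
u_3 = a_3 − 2.1822·q_1 + 2.7817·q_2 = (-0.5000, 0.5000, 3.0000, -2.0000).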